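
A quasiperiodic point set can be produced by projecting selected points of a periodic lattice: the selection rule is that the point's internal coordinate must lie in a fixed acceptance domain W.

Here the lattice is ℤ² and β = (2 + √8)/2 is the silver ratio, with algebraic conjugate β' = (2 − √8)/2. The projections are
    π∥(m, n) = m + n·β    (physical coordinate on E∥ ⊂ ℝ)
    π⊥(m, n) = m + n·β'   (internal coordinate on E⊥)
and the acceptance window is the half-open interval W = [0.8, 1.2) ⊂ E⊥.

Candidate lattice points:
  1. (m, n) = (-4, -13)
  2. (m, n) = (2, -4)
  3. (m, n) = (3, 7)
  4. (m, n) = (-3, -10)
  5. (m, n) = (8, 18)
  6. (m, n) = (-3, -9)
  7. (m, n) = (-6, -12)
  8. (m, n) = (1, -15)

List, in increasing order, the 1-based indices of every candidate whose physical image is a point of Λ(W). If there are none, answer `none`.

4

Compute β' = (2−√8)/2 = -0.41421, so π⊥(m,n) = m -0.41421·n.
#1 (-4,-13): internal coord -4 + (-13)·β' = +1.38478; +1.38478 ∉ [0.8, 1.2) → out
#2 (2,-4): internal coord 2 + (-4)·β' = +3.65685; +3.65685 ∉ [0.8, 1.2) → out
#3 (3,7): internal coord 3 + (7)·β' = +0.10051; +0.10051 ∉ [0.8, 1.2) → out
#4 (-3,-10): internal coord -3 + (-10)·β' = +1.14214; +1.14214 ∈ [0.8, 1.2) → IN Λ
#5 (8,18): internal coord 8 + (18)·β' = +0.54416; +0.54416 ∉ [0.8, 1.2) → out
#6 (-3,-9): internal coord -3 + (-9)·β' = +0.72792; +0.72792 ∉ [0.8, 1.2) → out
#7 (-6,-12): internal coord -6 + (-12)·β' = -1.02944; -1.02944 ∉ [0.8, 1.2) → out
#8 (1,-15): internal coord 1 + (-15)·β' = +7.21320; +7.21320 ∉ [0.8, 1.2) → out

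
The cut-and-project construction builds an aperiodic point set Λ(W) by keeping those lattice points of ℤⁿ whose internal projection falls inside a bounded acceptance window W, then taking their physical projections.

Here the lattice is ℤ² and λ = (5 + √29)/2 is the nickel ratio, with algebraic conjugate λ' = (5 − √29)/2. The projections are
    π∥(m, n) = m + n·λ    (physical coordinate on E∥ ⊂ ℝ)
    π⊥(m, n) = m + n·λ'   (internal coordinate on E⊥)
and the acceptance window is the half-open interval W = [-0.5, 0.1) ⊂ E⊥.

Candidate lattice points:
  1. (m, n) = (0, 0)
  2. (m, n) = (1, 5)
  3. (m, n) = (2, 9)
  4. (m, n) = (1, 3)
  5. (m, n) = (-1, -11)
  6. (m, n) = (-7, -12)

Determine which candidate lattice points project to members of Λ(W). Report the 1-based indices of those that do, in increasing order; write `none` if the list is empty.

Compute λ' = (5−√29)/2 = -0.19258, so π⊥(m,n) = m -0.19258·n.
[1] lift (0,0): star map gives 0.00000; window check -0.5 ≤ 0.00000 < 0.1 is true → IN Λ
[2] lift (1,5): star map gives 0.03709; window check -0.5 ≤ 0.03709 < 0.1 is true → IN Λ
[3] lift (2,9): star map gives 0.26676; window check -0.5 ≤ 0.26676 < 0.1 is false → out
[4] lift (1,3): star map gives 0.42225; window check -0.5 ≤ 0.42225 < 0.1 is false → out
[5] lift (-1,-11): star map gives 1.11841; window check -0.5 ≤ 1.11841 < 0.1 is false → out
[6] lift (-7,-12): star map gives -4.68901; window check -0.5 ≤ -4.68901 < 0.1 is false → out

1, 2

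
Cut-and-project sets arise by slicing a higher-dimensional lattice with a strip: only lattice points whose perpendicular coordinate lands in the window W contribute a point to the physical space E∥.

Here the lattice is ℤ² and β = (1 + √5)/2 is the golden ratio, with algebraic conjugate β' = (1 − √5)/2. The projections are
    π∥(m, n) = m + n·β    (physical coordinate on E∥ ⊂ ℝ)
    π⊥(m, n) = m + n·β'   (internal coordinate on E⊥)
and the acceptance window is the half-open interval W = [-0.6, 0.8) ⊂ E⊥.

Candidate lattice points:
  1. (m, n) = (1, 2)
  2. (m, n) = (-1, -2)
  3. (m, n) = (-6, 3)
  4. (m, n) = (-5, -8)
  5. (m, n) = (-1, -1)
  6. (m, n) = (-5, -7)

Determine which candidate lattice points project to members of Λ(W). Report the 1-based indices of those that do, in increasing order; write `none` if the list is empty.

Numerically β ≈ 1.6180 and β' = −1/β ≈ -0.6180.
candidate 1: (m,n)=(1,2) → π∥ = 1+2·β ≈ 4.2361, π⊥ = 1+2·β' ≈ -0.2361 ∈ [-0.6, 0.8) ⇒ IN Λ
candidate 2: (m,n)=(-1,-2) → π∥ = -1-2·β ≈ -4.2361, π⊥ = -1-2·β' ≈ 0.2361 ∈ [-0.6, 0.8) ⇒ IN Λ
candidate 3: (m,n)=(-6,3) → π∥ = -6+3·β ≈ -1.1459, π⊥ = -6+3·β' ≈ -7.8541 ∉ [-0.6, 0.8) ⇒ out
candidate 4: (m,n)=(-5,-8) → π∥ = -5-8·β ≈ -17.9443, π⊥ = -5-8·β' ≈ -0.0557 ∈ [-0.6, 0.8) ⇒ IN Λ
candidate 5: (m,n)=(-1,-1) → π∥ = -1-1·β ≈ -2.6180, π⊥ = -1-1·β' ≈ -0.3820 ∈ [-0.6, 0.8) ⇒ IN Λ
candidate 6: (m,n)=(-5,-7) → π∥ = -5-7·β ≈ -16.3262, π⊥ = -5-7·β' ≈ -0.6738 ∉ [-0.6, 0.8) ⇒ out

1, 2, 4, 5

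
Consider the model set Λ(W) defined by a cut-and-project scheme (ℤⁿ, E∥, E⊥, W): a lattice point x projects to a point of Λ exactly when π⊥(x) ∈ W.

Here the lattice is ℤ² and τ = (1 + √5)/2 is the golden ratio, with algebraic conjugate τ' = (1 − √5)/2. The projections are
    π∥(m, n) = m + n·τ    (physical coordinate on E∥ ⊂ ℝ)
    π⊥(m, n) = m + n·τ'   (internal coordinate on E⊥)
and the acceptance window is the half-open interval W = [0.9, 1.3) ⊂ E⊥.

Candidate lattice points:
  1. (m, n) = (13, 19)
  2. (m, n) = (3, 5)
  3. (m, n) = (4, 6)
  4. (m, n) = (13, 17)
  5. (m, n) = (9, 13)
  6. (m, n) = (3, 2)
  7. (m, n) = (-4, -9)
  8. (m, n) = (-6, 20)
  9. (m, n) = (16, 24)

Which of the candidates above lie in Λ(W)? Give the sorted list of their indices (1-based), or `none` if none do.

Compute τ' = (1−√5)/2 = -0.6180, so π⊥(m,n) = m -0.6180·n.
candidate 1: (m,n)=(13,19) → π∥ = 13+19·τ ≈ 43.7426, π⊥ = 13+19·τ' ≈ 1.2574 ∈ [0.9, 1.3) ⇒ IN Λ
candidate 2: (m,n)=(3,5) → π∥ = 3+5·τ ≈ 11.0902, π⊥ = 3+5·τ' ≈ -0.0902 ∉ [0.9, 1.3) ⇒ out
candidate 3: (m,n)=(4,6) → π∥ = 4+6·τ ≈ 13.7082, π⊥ = 4+6·τ' ≈ 0.2918 ∉ [0.9, 1.3) ⇒ out
candidate 4: (m,n)=(13,17) → π∥ = 13+17·τ ≈ 40.5066, π⊥ = 13+17·τ' ≈ 2.4934 ∉ [0.9, 1.3) ⇒ out
candidate 5: (m,n)=(9,13) → π∥ = 9+13·τ ≈ 30.0344, π⊥ = 9+13·τ' ≈ 0.9656 ∈ [0.9, 1.3) ⇒ IN Λ
candidate 6: (m,n)=(3,2) → π∥ = 3+2·τ ≈ 6.2361, π⊥ = 3+2·τ' ≈ 1.7639 ∉ [0.9, 1.3) ⇒ out
candidate 7: (m,n)=(-4,-9) → π∥ = -4-9·τ ≈ -18.5623, π⊥ = -4-9·τ' ≈ 1.5623 ∉ [0.9, 1.3) ⇒ out
candidate 8: (m,n)=(-6,20) → π∥ = -6+20·τ ≈ 26.3607, π⊥ = -6+20·τ' ≈ -18.3607 ∉ [0.9, 1.3) ⇒ out
candidate 9: (m,n)=(16,24) → π∥ = 16+24·τ ≈ 54.8328, π⊥ = 16+24·τ' ≈ 1.1672 ∈ [0.9, 1.3) ⇒ IN Λ

1, 5, 9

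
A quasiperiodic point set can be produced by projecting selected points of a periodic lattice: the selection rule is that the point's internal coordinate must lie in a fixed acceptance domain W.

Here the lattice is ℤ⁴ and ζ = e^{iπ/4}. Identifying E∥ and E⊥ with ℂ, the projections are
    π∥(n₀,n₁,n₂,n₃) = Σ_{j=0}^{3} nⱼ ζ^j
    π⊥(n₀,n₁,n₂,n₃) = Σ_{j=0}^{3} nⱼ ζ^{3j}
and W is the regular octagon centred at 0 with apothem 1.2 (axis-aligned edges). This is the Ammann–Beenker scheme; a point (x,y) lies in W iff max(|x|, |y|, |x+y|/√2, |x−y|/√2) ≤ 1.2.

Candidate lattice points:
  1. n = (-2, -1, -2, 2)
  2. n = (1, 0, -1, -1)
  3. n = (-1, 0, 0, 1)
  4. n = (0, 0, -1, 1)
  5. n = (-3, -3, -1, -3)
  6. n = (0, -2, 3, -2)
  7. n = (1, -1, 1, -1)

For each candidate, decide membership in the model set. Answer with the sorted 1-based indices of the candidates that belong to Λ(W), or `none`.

2, 3

π⊥(n) = n₀ + n₁ζ³ + n₂ζ⁶ + n₃ζ⁹ where ζ = e^{iπ/4}.
candidate 1: n = (-2, -1, -2, 2) → π⊥ ≈ (+0.121320, +2.707107); max(|x|,|y|,|x±y|/√2) = 2.707107 > 1.2 ⇒ ∉ W
candidate 2: n = (1, 0, -1, -1) → π⊥ ≈ (+0.292893, +0.292893); max(|x|,|y|,|x±y|/√2) = 0.414214 ≤ 1.2 ⇒ ∈ W
candidate 3: n = (-1, 0, 0, 1) → π⊥ ≈ (-0.292893, +0.707107); max(|x|,|y|,|x±y|/√2) = 0.707107 ≤ 1.2 ⇒ ∈ W
candidate 4: n = (0, 0, -1, 1) → π⊥ ≈ (+0.707107, +1.707107); max(|x|,|y|,|x±y|/√2) = 1.707107 > 1.2 ⇒ ∉ W
candidate 5: n = (-3, -3, -1, -3) → π⊥ ≈ (-3.000000, -3.242641); max(|x|,|y|,|x±y|/√2) = 4.414214 > 1.2 ⇒ ∉ W
candidate 6: n = (0, -2, 3, -2) → π⊥ ≈ (+0.000000, -5.828427); max(|x|,|y|,|x±y|/√2) = 5.828427 > 1.2 ⇒ ∉ W
candidate 7: n = (1, -1, 1, -1) → π⊥ ≈ (+1.000000, -2.414214); max(|x|,|y|,|x±y|/√2) = 2.414214 > 1.2 ⇒ ∉ W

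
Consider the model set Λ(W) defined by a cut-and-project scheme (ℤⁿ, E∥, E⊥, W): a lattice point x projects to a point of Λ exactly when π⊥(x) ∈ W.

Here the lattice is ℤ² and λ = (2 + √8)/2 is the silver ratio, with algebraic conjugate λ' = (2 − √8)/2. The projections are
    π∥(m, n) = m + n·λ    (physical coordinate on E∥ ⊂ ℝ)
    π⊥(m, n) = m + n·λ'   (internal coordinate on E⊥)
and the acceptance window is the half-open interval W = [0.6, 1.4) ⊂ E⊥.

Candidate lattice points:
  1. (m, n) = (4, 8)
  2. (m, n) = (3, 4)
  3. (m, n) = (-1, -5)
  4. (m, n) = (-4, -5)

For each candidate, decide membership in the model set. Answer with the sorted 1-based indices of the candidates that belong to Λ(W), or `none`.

1, 2, 3

Numerically λ ≈ 2.4142 and λ' = −1/λ ≈ -0.4142.
[1] lift (4,8): star map gives 0.6863; window check 0.6 ≤ 0.6863 < 1.4 is true → IN Λ
[2] lift (3,4): star map gives 1.3431; window check 0.6 ≤ 1.3431 < 1.4 is true → IN Λ
[3] lift (-1,-5): star map gives 1.0711; window check 0.6 ≤ 1.0711 < 1.4 is true → IN Λ
[4] lift (-4,-5): star map gives -1.9289; window check 0.6 ≤ -1.9289 < 1.4 is false → out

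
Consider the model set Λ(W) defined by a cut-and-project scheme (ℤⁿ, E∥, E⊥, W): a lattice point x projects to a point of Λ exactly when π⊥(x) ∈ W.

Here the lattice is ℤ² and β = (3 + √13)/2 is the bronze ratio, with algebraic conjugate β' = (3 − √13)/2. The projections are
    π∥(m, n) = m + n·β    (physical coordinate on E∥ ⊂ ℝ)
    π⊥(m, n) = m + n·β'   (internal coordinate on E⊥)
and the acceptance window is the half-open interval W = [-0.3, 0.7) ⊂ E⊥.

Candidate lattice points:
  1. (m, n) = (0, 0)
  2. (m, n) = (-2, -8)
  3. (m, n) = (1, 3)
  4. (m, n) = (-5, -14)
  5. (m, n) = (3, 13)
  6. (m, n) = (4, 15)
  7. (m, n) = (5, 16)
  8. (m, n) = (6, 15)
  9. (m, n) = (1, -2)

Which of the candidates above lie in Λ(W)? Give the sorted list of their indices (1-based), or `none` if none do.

Compute β' = (3−√13)/2 = -0.302776, so π⊥(m,n) = m -0.302776·n.
[1] lift (0,0): star map gives 0.000000; window check -0.3 ≤ 0.000000 < 0.7 is true → IN Λ
[2] lift (-2,-8): star map gives 0.422205; window check -0.3 ≤ 0.422205 < 0.7 is true → IN Λ
[3] lift (1,3): star map gives 0.091673; window check -0.3 ≤ 0.091673 < 0.7 is true → IN Λ
[4] lift (-5,-14): star map gives -0.761141; window check -0.3 ≤ -0.761141 < 0.7 is false → out
[5] lift (3,13): star map gives -0.936083; window check -0.3 ≤ -0.936083 < 0.7 is false → out
[6] lift (4,15): star map gives -0.541635; window check -0.3 ≤ -0.541635 < 0.7 is false → out
[7] lift (5,16): star map gives 0.155590; window check -0.3 ≤ 0.155590 < 0.7 is true → IN Λ
[8] lift (6,15): star map gives 1.458365; window check -0.3 ≤ 1.458365 < 0.7 is false → out
[9] lift (1,-2): star map gives 1.605551; window check -0.3 ≤ 1.605551 < 0.7 is false → out

1, 2, 3, 7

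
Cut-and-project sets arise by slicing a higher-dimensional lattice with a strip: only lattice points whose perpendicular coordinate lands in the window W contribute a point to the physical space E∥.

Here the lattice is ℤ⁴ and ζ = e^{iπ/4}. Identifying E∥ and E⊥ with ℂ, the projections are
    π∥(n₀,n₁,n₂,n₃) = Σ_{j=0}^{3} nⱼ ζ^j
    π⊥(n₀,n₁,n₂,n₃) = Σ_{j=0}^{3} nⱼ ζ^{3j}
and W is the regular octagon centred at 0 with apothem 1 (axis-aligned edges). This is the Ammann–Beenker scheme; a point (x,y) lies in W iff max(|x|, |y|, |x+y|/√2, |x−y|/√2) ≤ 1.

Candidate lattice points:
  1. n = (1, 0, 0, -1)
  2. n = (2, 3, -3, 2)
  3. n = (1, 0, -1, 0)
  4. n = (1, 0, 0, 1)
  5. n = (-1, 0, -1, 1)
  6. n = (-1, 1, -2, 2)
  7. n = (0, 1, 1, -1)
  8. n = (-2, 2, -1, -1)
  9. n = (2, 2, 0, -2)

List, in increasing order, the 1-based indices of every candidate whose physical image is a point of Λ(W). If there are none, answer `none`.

1, 9

With ζ = e^{iπ/4} the internal vectors are ζ^0,ζ^3,ζ^6,ζ^9.
candidate 1: n = (1, 0, 0, -1) → π⊥ ≈ (+0.292893, -0.707107); max(|x|,|y|,|x±y|/√2) = 0.707107 ≤ 1 ⇒ ∈ W
candidate 2: n = (2, 3, -3, 2) → π⊥ ≈ (+1.292893, +6.535534); max(|x|,|y|,|x±y|/√2) = 6.535534 > 1 ⇒ ∉ W
candidate 3: n = (1, 0, -1, 0) → π⊥ ≈ (+1.000000, +1.000000); max(|x|,|y|,|x±y|/√2) = 1.414214 > 1 ⇒ ∉ W
candidate 4: n = (1, 0, 0, 1) → π⊥ ≈ (+1.707107, +0.707107); max(|x|,|y|,|x±y|/√2) = 1.707107 > 1 ⇒ ∉ W
candidate 5: n = (-1, 0, -1, 1) → π⊥ ≈ (-0.292893, +1.707107); max(|x|,|y|,|x±y|/√2) = 1.707107 > 1 ⇒ ∉ W
candidate 6: n = (-1, 1, -2, 2) → π⊥ ≈ (-0.292893, +4.121320); max(|x|,|y|,|x±y|/√2) = 4.121320 > 1 ⇒ ∉ W
candidate 7: n = (0, 1, 1, -1) → π⊥ ≈ (-1.414214, -1.000000); max(|x|,|y|,|x±y|/√2) = 1.707107 > 1 ⇒ ∉ W
candidate 8: n = (-2, 2, -1, -1) → π⊥ ≈ (-4.121320, +1.707107); max(|x|,|y|,|x±y|/√2) = 4.121320 > 1 ⇒ ∉ W
candidate 9: n = (2, 2, 0, -2) → π⊥ ≈ (-0.828427, +0.000000); max(|x|,|y|,|x±y|/√2) = 0.828427 ≤ 1 ⇒ ∈ W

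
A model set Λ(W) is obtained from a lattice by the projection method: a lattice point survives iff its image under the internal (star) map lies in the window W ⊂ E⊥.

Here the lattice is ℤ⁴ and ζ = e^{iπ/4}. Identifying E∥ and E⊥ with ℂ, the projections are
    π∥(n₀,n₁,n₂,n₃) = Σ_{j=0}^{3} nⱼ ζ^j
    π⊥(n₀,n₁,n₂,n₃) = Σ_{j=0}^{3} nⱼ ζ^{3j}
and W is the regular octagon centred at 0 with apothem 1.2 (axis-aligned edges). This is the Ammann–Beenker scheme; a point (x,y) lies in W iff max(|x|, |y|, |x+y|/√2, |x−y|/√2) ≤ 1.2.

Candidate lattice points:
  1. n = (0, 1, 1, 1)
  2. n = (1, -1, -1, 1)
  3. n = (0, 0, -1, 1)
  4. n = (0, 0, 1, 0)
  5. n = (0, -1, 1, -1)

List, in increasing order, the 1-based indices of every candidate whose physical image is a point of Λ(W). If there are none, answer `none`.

1, 4

With ζ = e^{iπ/4} the internal vectors are ζ^0,ζ^3,ζ^6,ζ^9.
candidate 1: n = (0, 1, 1, 1) → π⊥ ≈ (+0.00000, +0.41421); max(|x|,|y|,|x±y|/√2) = 0.41421 ≤ 1.2 ⇒ ∈ W
candidate 2: n = (1, -1, -1, 1) → π⊥ ≈ (+2.41421, +1.00000); max(|x|,|y|,|x±y|/√2) = 2.41421 > 1.2 ⇒ ∉ W
candidate 3: n = (0, 0, -1, 1) → π⊥ ≈ (+0.70711, +1.70711); max(|x|,|y|,|x±y|/√2) = 1.70711 > 1.2 ⇒ ∉ W
candidate 4: n = (0, 0, 1, 0) → π⊥ ≈ (+0.00000, -1.00000); max(|x|,|y|,|x±y|/√2) = 1.00000 ≤ 1.2 ⇒ ∈ W
candidate 5: n = (0, -1, 1, -1) → π⊥ ≈ (+0.00000, -2.41421); max(|x|,|y|,|x±y|/√2) = 2.41421 > 1.2 ⇒ ∉ W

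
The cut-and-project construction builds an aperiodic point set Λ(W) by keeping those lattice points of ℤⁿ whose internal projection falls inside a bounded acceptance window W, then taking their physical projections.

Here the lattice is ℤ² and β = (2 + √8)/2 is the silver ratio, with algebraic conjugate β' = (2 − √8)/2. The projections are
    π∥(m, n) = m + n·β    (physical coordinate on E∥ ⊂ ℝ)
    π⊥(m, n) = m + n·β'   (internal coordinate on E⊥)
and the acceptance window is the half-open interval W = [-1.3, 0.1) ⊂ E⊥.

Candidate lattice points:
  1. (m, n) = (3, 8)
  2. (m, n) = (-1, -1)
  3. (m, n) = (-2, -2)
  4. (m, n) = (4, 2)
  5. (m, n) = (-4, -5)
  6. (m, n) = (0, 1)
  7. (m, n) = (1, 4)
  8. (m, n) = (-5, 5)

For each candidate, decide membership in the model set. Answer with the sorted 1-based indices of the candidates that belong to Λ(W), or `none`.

β' = (2−√8)/2 ≈ -0.41421.
[1] lift (3,8): star map gives -0.31371; window check -1.3 ≤ -0.31371 < 0.1 is true → IN Λ
[2] lift (-1,-1): star map gives -0.58579; window check -1.3 ≤ -0.58579 < 0.1 is true → IN Λ
[3] lift (-2,-2): star map gives -1.17157; window check -1.3 ≤ -1.17157 < 0.1 is true → IN Λ
[4] lift (4,2): star map gives 3.17157; window check -1.3 ≤ 3.17157 < 0.1 is false → out
[5] lift (-4,-5): star map gives -1.92893; window check -1.3 ≤ -1.92893 < 0.1 is false → out
[6] lift (0,1): star map gives -0.41421; window check -1.3 ≤ -0.41421 < 0.1 is true → IN Λ
[7] lift (1,4): star map gives -0.65685; window check -1.3 ≤ -0.65685 < 0.1 is true → IN Λ
[8] lift (-5,5): star map gives -7.07107; window check -1.3 ≤ -7.07107 < 0.1 is false → out

1, 2, 3, 6, 7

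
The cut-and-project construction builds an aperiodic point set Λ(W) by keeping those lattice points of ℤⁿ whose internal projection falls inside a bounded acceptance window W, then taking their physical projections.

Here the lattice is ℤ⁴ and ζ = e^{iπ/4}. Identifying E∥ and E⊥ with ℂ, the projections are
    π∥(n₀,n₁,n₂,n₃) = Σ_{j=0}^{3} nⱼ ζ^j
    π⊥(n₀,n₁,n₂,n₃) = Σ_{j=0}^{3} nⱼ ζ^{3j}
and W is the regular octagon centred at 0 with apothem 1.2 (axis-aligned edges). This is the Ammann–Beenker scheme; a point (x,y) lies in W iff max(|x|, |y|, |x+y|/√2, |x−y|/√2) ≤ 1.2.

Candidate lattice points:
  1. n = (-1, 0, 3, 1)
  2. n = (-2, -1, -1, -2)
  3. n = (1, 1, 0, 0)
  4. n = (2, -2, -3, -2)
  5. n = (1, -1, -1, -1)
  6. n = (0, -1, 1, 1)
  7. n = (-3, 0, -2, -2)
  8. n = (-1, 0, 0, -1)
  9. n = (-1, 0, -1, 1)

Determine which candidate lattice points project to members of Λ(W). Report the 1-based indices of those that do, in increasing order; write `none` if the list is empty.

With ζ = e^{iπ/4} the internal vectors are ζ^0,ζ^3,ζ^6,ζ^9.
candidate 1: n = (-1, 0, 3, 1) → π⊥ ≈ (-0.292893, -2.292893); max(|x|,|y|,|x±y|/√2) = 2.292893 > 1.2 ⇒ ∉ W
candidate 2: n = (-2, -1, -1, -2) → π⊥ ≈ (-2.707107, -1.121320); max(|x|,|y|,|x±y|/√2) = 2.707107 > 1.2 ⇒ ∉ W
candidate 3: n = (1, 1, 0, 0) → π⊥ ≈ (+0.292893, +0.707107); max(|x|,|y|,|x±y|/√2) = 0.707107 ≤ 1.2 ⇒ ∈ W
candidate 4: n = (2, -2, -3, -2) → π⊥ ≈ (+2.000000, +0.171573); max(|x|,|y|,|x±y|/√2) = 2.000000 > 1.2 ⇒ ∉ W
candidate 5: n = (1, -1, -1, -1) → π⊥ ≈ (+1.000000, -0.414214); max(|x|,|y|,|x±y|/√2) = 1.000000 ≤ 1.2 ⇒ ∈ W
candidate 6: n = (0, -1, 1, 1) → π⊥ ≈ (+1.414214, -1.000000); max(|x|,|y|,|x±y|/√2) = 1.707107 > 1.2 ⇒ ∉ W
candidate 7: n = (-3, 0, -2, -2) → π⊥ ≈ (-4.414214, +0.585786); max(|x|,|y|,|x±y|/√2) = 4.414214 > 1.2 ⇒ ∉ W
candidate 8: n = (-1, 0, 0, -1) → π⊥ ≈ (-1.707107, -0.707107); max(|x|,|y|,|x±y|/√2) = 1.707107 > 1.2 ⇒ ∉ W
candidate 9: n = (-1, 0, -1, 1) → π⊥ ≈ (-0.292893, +1.707107); max(|x|,|y|,|x±y|/√2) = 1.707107 > 1.2 ⇒ ∉ W

3, 5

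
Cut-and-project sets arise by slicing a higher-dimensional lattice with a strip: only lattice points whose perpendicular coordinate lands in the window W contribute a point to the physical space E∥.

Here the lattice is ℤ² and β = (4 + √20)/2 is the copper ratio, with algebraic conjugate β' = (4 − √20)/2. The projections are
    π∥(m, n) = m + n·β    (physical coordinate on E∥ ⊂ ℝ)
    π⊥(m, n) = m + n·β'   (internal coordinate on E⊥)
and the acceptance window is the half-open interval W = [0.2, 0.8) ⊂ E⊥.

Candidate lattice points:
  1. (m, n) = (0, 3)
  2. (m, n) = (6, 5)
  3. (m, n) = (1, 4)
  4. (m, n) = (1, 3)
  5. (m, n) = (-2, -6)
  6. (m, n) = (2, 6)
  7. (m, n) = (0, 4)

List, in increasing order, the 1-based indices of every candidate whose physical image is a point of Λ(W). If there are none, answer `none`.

Numerically β ≈ 4.236068 and β' = −1/β ≈ -0.236068.
[1] lift (0,3): star map gives -0.708204; window check 0.2 ≤ -0.708204 < 0.8 is false → out
[2] lift (6,5): star map gives 4.819660; window check 0.2 ≤ 4.819660 < 0.8 is false → out
[3] lift (1,4): star map gives 0.055728; window check 0.2 ≤ 0.055728 < 0.8 is false → out
[4] lift (1,3): star map gives 0.291796; window check 0.2 ≤ 0.291796 < 0.8 is true → IN Λ
[5] lift (-2,-6): star map gives -0.583592; window check 0.2 ≤ -0.583592 < 0.8 is false → out
[6] lift (2,6): star map gives 0.583592; window check 0.2 ≤ 0.583592 < 0.8 is true → IN Λ
[7] lift (0,4): star map gives -0.944272; window check 0.2 ≤ -0.944272 < 0.8 is false → out

4, 6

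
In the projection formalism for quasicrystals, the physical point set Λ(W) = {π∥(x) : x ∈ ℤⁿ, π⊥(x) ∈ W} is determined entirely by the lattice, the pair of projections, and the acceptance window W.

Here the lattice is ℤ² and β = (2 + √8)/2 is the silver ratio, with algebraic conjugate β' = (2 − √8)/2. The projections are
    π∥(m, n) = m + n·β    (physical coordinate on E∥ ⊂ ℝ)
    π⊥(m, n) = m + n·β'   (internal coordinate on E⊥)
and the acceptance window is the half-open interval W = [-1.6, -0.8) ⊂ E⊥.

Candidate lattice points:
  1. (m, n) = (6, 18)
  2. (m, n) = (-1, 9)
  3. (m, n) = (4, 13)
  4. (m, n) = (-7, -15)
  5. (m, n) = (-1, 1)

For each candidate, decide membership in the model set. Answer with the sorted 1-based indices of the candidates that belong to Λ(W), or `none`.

1, 3, 5

Compute β' = (2−√8)/2 = -0.4142, so π⊥(m,n) = m -0.4142·n.
[1] lift (6,18): star map gives -1.4558; window check -1.6 ≤ -1.4558 < -0.8 is true → IN Λ
[2] lift (-1,9): star map gives -4.7279; window check -1.6 ≤ -4.7279 < -0.8 is false → out
[3] lift (4,13): star map gives -1.3848; window check -1.6 ≤ -1.3848 < -0.8 is true → IN Λ
[4] lift (-7,-15): star map gives -0.7868; window check -1.6 ≤ -0.7868 < -0.8 is false → out
[5] lift (-1,1): star map gives -1.4142; window check -1.6 ≤ -1.4142 < -0.8 is true → IN Λ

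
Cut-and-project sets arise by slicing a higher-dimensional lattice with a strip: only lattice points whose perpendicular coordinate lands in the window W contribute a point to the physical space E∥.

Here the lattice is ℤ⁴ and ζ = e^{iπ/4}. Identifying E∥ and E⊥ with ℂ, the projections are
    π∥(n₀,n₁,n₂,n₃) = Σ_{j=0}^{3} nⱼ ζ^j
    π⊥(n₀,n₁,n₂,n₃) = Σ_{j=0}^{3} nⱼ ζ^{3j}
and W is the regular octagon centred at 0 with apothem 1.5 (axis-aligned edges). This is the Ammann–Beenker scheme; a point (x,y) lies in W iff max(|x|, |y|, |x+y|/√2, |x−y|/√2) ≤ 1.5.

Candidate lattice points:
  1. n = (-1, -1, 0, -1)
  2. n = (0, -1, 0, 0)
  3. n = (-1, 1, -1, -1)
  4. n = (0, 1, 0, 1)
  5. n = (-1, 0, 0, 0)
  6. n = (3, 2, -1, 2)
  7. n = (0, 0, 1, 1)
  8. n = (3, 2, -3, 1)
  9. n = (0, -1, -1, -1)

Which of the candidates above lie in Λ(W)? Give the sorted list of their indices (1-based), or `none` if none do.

2, 4, 5, 7, 9

π⊥(n) = n₀ + n₁ζ³ + n₂ζ⁶ + n₃ζ⁹ where ζ = e^{iπ/4}.
candidate 1: n = (-1, -1, 0, -1) → π⊥ ≈ (-1.0000, -1.4142); max(|x|,|y|,|x±y|/√2) = 1.7071 > 1.5 ⇒ ∉ W
candidate 2: n = (0, -1, 0, 0) → π⊥ ≈ (+0.7071, -0.7071); max(|x|,|y|,|x±y|/√2) = 1.0000 ≤ 1.5 ⇒ ∈ W
candidate 3: n = (-1, 1, -1, -1) → π⊥ ≈ (-2.4142, +1.0000); max(|x|,|y|,|x±y|/√2) = 2.4142 > 1.5 ⇒ ∉ W
candidate 4: n = (0, 1, 0, 1) → π⊥ ≈ (+0.0000, +1.4142); max(|x|,|y|,|x±y|/√2) = 1.4142 ≤ 1.5 ⇒ ∈ W
candidate 5: n = (-1, 0, 0, 0) → π⊥ ≈ (-1.0000, +0.0000); max(|x|,|y|,|x±y|/√2) = 1.0000 ≤ 1.5 ⇒ ∈ W
candidate 6: n = (3, 2, -1, 2) → π⊥ ≈ (+3.0000, +3.8284); max(|x|,|y|,|x±y|/√2) = 4.8284 > 1.5 ⇒ ∉ W
candidate 7: n = (0, 0, 1, 1) → π⊥ ≈ (+0.7071, -0.2929); max(|x|,|y|,|x±y|/√2) = 0.7071 ≤ 1.5 ⇒ ∈ W
candidate 8: n = (3, 2, -3, 1) → π⊥ ≈ (+2.2929, +5.1213); max(|x|,|y|,|x±y|/√2) = 5.2426 > 1.5 ⇒ ∉ W
candidate 9: n = (0, -1, -1, -1) → π⊥ ≈ (+0.0000, -0.4142); max(|x|,|y|,|x±y|/√2) = 0.4142 ≤ 1.5 ⇒ ∈ W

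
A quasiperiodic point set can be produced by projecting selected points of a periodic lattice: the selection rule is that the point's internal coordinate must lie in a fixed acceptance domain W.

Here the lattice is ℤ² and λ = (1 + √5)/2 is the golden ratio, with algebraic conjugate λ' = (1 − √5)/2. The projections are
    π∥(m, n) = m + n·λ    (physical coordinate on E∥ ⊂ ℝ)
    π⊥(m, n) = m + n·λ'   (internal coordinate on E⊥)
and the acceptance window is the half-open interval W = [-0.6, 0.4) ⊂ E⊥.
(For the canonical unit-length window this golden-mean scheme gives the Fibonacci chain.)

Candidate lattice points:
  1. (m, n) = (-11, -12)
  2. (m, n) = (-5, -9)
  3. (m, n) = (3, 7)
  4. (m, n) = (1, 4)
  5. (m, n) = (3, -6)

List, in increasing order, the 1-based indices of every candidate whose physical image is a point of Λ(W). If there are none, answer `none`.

Numerically λ ≈ 1.61803 and λ' = −1/λ ≈ -0.61803.
[1] lift (-11,-12): star map gives -3.58359; window check -0.6 ≤ -3.58359 < 0.4 is false → out
[2] lift (-5,-9): star map gives 0.56231; window check -0.6 ≤ 0.56231 < 0.4 is false → out
[3] lift (3,7): star map gives -1.32624; window check -0.6 ≤ -1.32624 < 0.4 is false → out
[4] lift (1,4): star map gives -1.47214; window check -0.6 ≤ -1.47214 < 0.4 is false → out
[5] lift (3,-6): star map gives 6.70820; window check -0.6 ≤ 6.70820 < 0.4 is false → out

none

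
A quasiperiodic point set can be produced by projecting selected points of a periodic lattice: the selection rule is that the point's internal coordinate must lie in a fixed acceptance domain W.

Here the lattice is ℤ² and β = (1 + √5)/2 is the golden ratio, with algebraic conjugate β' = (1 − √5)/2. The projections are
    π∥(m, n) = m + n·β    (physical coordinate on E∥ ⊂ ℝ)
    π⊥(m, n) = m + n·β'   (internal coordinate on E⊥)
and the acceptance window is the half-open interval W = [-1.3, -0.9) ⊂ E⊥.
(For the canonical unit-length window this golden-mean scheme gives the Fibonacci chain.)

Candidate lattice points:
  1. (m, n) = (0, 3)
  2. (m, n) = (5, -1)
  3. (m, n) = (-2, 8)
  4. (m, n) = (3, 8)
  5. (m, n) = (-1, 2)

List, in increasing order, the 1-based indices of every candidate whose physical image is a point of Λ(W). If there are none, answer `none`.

β' = (1−√5)/2 ≈ -0.618034.
#1 (0,3): internal coord 0 + (3)·β' = -1.854102; -1.854102 ∉ [-1.3, -0.9) → out
#2 (5,-1): internal coord 5 + (-1)·β' = +5.618034; +5.618034 ∉ [-1.3, -0.9) → out
#3 (-2,8): internal coord -2 + (8)·β' = -6.944272; -6.944272 ∉ [-1.3, -0.9) → out
#4 (3,8): internal coord 3 + (8)·β' = -1.944272; -1.944272 ∉ [-1.3, -0.9) → out
#5 (-1,2): internal coord -1 + (2)·β' = -2.236068; -2.236068 ∉ [-1.3, -0.9) → out

none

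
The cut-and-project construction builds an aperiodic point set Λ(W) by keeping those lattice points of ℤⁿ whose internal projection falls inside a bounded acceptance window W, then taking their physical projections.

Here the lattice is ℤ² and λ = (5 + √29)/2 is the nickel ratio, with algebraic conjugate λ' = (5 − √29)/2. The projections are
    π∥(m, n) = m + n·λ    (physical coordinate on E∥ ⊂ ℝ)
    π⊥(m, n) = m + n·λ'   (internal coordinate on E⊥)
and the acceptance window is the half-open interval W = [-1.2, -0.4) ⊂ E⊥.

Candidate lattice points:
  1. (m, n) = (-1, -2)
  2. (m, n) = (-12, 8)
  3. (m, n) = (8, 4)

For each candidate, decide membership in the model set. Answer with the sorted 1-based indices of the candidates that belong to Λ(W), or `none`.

1

Numerically λ ≈ 5.1926 and λ' = −1/λ ≈ -0.1926.
candidate 1: (m,n)=(-1,-2) → π∥ = -1-2·λ ≈ -11.3852, π⊥ = -1-2·λ' ≈ -0.6148 ∈ [-1.2, -0.4) ⇒ IN Λ
candidate 2: (m,n)=(-12,8) → π∥ = -12+8·λ ≈ 29.5407, π⊥ = -12+8·λ' ≈ -13.5407 ∉ [-1.2, -0.4) ⇒ out
candidate 3: (m,n)=(8,4) → π∥ = 8+4·λ ≈ 28.7703, π⊥ = 8+4·λ' ≈ 7.2297 ∉ [-1.2, -0.4) ⇒ out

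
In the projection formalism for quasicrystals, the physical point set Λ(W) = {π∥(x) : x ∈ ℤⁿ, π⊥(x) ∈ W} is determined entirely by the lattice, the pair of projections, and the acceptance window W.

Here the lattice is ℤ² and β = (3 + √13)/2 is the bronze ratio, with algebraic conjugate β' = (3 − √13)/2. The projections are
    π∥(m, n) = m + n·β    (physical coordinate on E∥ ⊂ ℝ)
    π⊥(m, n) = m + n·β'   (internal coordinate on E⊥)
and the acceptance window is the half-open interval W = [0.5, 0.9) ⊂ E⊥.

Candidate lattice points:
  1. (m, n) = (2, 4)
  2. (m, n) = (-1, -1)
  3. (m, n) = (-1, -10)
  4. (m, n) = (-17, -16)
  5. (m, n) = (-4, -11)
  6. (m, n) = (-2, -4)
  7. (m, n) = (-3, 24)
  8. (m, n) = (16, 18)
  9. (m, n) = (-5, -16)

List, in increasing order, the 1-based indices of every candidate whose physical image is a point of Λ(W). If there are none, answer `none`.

1

β' = (3−√13)/2 ≈ -0.3028.
#1 (2,4): internal coord 2 + (4)·β' = +0.7889; +0.7889 ∈ [0.5, 0.9) → IN Λ
#2 (-1,-1): internal coord -1 + (-1)·β' = -0.6972; -0.6972 ∉ [0.5, 0.9) → out
#3 (-1,-10): internal coord -1 + (-10)·β' = +2.0278; +2.0278 ∉ [0.5, 0.9) → out
#4 (-17,-16): internal coord -17 + (-16)·β' = -12.1556; -12.1556 ∉ [0.5, 0.9) → out
#5 (-4,-11): internal coord -4 + (-11)·β' = -0.6695; -0.6695 ∉ [0.5, 0.9) → out
#6 (-2,-4): internal coord -2 + (-4)·β' = -0.7889; -0.7889 ∉ [0.5, 0.9) → out
#7 (-3,24): internal coord -3 + (24)·β' = -10.2666; -10.2666 ∉ [0.5, 0.9) → out
#8 (16,18): internal coord 16 + (18)·β' = +10.5500; +10.5500 ∉ [0.5, 0.9) → out
#9 (-5,-16): internal coord -5 + (-16)·β' = -0.1556; -0.1556 ∉ [0.5, 0.9) → out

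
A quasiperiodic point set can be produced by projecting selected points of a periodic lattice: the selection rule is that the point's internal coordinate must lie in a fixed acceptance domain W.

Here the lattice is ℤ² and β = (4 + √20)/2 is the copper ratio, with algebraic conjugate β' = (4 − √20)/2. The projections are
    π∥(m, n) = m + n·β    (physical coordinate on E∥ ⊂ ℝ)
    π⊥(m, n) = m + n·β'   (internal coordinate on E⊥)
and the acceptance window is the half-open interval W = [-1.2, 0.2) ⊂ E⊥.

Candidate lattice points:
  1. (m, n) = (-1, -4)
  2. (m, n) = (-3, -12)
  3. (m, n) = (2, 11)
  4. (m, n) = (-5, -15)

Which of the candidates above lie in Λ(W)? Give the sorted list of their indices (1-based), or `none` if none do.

Compute β' = (4−√20)/2 = -0.2361, so π⊥(m,n) = m -0.2361·n.
#1 (-1,-4): internal coord -1 + (-4)·β' = -0.0557; -0.0557 ∈ [-1.2, 0.2) → IN Λ
#2 (-3,-12): internal coord -3 + (-12)·β' = -0.1672; -0.1672 ∈ [-1.2, 0.2) → IN Λ
#3 (2,11): internal coord 2 + (11)·β' = -0.5967; -0.5967 ∈ [-1.2, 0.2) → IN Λ
#4 (-5,-15): internal coord -5 + (-15)·β' = -1.4590; -1.4590 ∉ [-1.2, 0.2) → out

1, 2, 3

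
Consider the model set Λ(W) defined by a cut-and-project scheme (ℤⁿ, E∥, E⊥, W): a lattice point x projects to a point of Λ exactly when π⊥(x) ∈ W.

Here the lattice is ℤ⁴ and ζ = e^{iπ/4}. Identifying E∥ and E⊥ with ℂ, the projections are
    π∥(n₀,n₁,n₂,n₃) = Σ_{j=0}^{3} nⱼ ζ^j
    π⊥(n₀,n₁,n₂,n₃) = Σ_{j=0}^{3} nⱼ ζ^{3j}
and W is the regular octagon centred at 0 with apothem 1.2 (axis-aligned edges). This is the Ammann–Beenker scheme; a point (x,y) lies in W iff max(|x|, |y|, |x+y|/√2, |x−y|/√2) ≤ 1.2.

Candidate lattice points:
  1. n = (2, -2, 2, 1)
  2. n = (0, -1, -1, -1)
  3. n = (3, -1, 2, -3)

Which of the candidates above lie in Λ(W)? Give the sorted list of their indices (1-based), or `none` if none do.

π⊥(n) = n₀ + n₁ζ³ + n₂ζ⁶ + n₃ζ⁹ where ζ = e^{iπ/4}.
#1 (2, -2, 2, 1): internal (4.12132, -2.70711); octagon support 4.82843 vs apothem 1.2 → ∉ W
#2 (0, -1, -1, -1): internal (0.00000, -0.41421); octagon support 0.41421 vs apothem 1.2 → ∈ W
#3 (3, -1, 2, -3): internal (1.58579, -4.82843); octagon support 4.82843 vs apothem 1.2 → ∉ W

2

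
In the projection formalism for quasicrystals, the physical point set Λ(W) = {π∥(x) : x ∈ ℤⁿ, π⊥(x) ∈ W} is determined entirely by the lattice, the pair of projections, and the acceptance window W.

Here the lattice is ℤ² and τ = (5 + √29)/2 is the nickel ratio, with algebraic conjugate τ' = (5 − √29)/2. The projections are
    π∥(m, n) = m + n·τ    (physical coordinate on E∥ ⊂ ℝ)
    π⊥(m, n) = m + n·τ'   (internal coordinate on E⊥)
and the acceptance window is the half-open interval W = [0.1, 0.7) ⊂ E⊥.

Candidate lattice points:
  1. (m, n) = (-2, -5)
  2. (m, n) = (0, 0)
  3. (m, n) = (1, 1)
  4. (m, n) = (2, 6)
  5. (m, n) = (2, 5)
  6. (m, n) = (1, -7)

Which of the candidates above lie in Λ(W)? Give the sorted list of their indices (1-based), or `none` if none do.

none

Numerically τ ≈ 5.19258 and τ' = −1/τ ≈ -0.19258.
#1 (-2,-5): internal coord -2 + (-5)·τ' = -1.03709; -1.03709 ∉ [0.1, 0.7) → out
#2 (0,0): internal coord 0 + (0)·τ' = +0.00000; +0.00000 ∉ [0.1, 0.7) → out
#3 (1,1): internal coord 1 + (1)·τ' = +0.80742; +0.80742 ∉ [0.1, 0.7) → out
#4 (2,6): internal coord 2 + (6)·τ' = +0.84451; +0.84451 ∉ [0.1, 0.7) → out
#5 (2,5): internal coord 2 + (5)·τ' = +1.03709; +1.03709 ∉ [0.1, 0.7) → out
#6 (1,-7): internal coord 1 + (-7)·τ' = +2.34808; +2.34808 ∉ [0.1, 0.7) → out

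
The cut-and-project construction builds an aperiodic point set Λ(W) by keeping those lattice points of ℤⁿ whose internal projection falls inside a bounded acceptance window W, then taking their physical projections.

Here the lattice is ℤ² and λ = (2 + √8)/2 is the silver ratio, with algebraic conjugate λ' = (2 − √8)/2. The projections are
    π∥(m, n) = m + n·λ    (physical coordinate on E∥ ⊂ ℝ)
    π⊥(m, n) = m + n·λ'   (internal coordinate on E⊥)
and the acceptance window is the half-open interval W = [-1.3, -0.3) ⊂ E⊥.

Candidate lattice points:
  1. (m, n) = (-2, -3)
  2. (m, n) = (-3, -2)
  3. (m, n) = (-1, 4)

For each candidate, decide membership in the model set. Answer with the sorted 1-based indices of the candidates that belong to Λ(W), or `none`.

Compute λ' = (2−√8)/2 = -0.414214, so π⊥(m,n) = m -0.414214·n.
#1 (-2,-3): internal coord -2 + (-3)·λ' = -0.757359; -0.757359 ∈ [-1.3, -0.3) → IN Λ
#2 (-3,-2): internal coord -3 + (-2)·λ' = -2.171573; -2.171573 ∉ [-1.3, -0.3) → out
#3 (-1,4): internal coord -1 + (4)·λ' = -2.656854; -2.656854 ∉ [-1.3, -0.3) → out

1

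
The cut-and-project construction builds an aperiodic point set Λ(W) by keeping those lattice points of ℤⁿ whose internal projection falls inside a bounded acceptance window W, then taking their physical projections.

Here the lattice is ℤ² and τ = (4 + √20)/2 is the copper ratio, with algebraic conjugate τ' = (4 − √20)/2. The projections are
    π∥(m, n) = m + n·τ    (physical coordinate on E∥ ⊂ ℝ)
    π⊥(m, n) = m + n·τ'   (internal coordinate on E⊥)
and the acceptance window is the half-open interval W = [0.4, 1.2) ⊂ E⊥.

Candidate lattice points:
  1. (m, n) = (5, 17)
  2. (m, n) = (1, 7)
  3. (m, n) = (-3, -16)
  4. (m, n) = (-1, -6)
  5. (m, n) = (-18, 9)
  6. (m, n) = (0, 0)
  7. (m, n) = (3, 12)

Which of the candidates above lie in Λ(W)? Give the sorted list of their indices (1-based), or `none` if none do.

τ' = (4−√20)/2 ≈ -0.236068.
[1] lift (5,17): star map gives 0.986844; window check 0.4 ≤ 0.986844 < 1.2 is true → IN Λ
[2] lift (1,7): star map gives -0.652476; window check 0.4 ≤ -0.652476 < 1.2 is false → out
[3] lift (-3,-16): star map gives 0.777088; window check 0.4 ≤ 0.777088 < 1.2 is true → IN Λ
[4] lift (-1,-6): star map gives 0.416408; window check 0.4 ≤ 0.416408 < 1.2 is true → IN Λ
[5] lift (-18,9): star map gives -20.124612; window check 0.4 ≤ -20.124612 < 1.2 is false → out
[6] lift (0,0): star map gives 0.000000; window check 0.4 ≤ 0.000000 < 1.2 is false → out
[7] lift (3,12): star map gives 0.167184; window check 0.4 ≤ 0.167184 < 1.2 is false → out

1, 3, 4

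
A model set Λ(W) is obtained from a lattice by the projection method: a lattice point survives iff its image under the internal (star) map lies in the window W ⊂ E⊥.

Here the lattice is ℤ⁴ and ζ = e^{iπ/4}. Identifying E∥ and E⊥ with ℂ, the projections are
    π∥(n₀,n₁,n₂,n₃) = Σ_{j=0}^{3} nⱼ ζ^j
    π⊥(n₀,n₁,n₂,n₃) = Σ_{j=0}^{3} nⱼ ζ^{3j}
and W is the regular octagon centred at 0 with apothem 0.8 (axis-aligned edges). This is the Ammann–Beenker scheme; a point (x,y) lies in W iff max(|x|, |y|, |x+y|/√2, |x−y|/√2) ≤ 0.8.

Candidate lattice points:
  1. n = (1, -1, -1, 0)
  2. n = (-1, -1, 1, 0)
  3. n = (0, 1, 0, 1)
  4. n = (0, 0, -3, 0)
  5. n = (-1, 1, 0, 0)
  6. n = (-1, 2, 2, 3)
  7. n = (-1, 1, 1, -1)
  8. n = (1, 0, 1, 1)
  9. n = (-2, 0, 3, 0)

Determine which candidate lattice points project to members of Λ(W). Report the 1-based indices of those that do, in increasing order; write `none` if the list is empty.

none

π⊥(n) = n₀ + n₁ζ³ + n₂ζ⁶ + n₃ζ⁹ where ζ = e^{iπ/4}.
candidate 1: n = (1, -1, -1, 0) → π⊥ ≈ (+1.70711, +0.29289); max(|x|,|y|,|x±y|/√2) = 1.70711 > 0.8 ⇒ ∉ W
candidate 2: n = (-1, -1, 1, 0) → π⊥ ≈ (-0.29289, -1.70711); max(|x|,|y|,|x±y|/√2) = 1.70711 > 0.8 ⇒ ∉ W
candidate 3: n = (0, 1, 0, 1) → π⊥ ≈ (+0.00000, +1.41421); max(|x|,|y|,|x±y|/√2) = 1.41421 > 0.8 ⇒ ∉ W
candidate 4: n = (0, 0, -3, 0) → π⊥ ≈ (+0.00000, +3.00000); max(|x|,|y|,|x±y|/√2) = 3.00000 > 0.8 ⇒ ∉ W
candidate 5: n = (-1, 1, 0, 0) → π⊥ ≈ (-1.70711, +0.70711); max(|x|,|y|,|x±y|/√2) = 1.70711 > 0.8 ⇒ ∉ W
candidate 6: n = (-1, 2, 2, 3) → π⊥ ≈ (-0.29289, +1.53553); max(|x|,|y|,|x±y|/√2) = 1.53553 > 0.8 ⇒ ∉ W
candidate 7: n = (-1, 1, 1, -1) → π⊥ ≈ (-2.41421, -1.00000); max(|x|,|y|,|x±y|/√2) = 2.41421 > 0.8 ⇒ ∉ W
candidate 8: n = (1, 0, 1, 1) → π⊥ ≈ (+1.70711, -0.29289); max(|x|,|y|,|x±y|/√2) = 1.70711 > 0.8 ⇒ ∉ W
candidate 9: n = (-2, 0, 3, 0) → π⊥ ≈ (-2.00000, -3.00000); max(|x|,|y|,|x±y|/√2) = 3.53553 > 0.8 ⇒ ∉ W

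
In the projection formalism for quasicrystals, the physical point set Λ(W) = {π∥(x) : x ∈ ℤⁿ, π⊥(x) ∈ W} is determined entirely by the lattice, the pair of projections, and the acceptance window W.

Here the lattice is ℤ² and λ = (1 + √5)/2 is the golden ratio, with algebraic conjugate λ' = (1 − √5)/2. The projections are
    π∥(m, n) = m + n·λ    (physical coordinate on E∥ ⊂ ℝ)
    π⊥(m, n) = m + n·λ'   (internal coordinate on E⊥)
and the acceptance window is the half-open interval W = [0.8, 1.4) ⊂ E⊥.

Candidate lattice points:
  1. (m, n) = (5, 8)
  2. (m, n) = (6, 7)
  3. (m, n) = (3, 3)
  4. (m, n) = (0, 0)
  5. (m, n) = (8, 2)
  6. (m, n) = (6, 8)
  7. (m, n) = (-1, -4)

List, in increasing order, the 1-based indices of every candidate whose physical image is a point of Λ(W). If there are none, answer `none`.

3, 6

Compute λ' = (1−√5)/2 = -0.6180, so π⊥(m,n) = m -0.6180·n.
#1 (5,8): internal coord 5 + (8)·λ' = +0.0557; +0.0557 ∉ [0.8, 1.4) → out
#2 (6,7): internal coord 6 + (7)·λ' = +1.6738; +1.6738 ∉ [0.8, 1.4) → out
#3 (3,3): internal coord 3 + (3)·λ' = +1.1459; +1.1459 ∈ [0.8, 1.4) → IN Λ
#4 (0,0): internal coord 0 + (0)·λ' = +0.0000; +0.0000 ∉ [0.8, 1.4) → out
#5 (8,2): internal coord 8 + (2)·λ' = +6.7639; +6.7639 ∉ [0.8, 1.4) → out
#6 (6,8): internal coord 6 + (8)·λ' = +1.0557; +1.0557 ∈ [0.8, 1.4) → IN Λ
#7 (-1,-4): internal coord -1 + (-4)·λ' = +1.4721; +1.4721 ∉ [0.8, 1.4) → out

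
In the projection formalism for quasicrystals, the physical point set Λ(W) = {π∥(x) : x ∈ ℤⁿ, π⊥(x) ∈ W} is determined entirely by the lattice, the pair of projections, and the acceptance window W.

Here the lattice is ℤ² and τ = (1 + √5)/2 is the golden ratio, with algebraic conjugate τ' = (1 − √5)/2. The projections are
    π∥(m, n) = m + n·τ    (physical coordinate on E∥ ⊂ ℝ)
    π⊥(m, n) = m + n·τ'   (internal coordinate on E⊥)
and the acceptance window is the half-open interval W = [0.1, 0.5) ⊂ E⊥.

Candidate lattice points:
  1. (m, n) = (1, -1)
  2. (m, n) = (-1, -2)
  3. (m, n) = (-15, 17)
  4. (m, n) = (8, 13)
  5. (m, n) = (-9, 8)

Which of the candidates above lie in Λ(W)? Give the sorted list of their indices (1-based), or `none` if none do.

Compute τ' = (1−√5)/2 = -0.61803, so π⊥(m,n) = m -0.61803·n.
candidate 1: (m,n)=(1,-1) → π∥ = 1-1·τ ≈ -0.61803, π⊥ = 1-1·τ' ≈ 1.61803 ∉ [0.1, 0.5) ⇒ out
candidate 2: (m,n)=(-1,-2) → π∥ = -1-2·τ ≈ -4.23607, π⊥ = -1-2·τ' ≈ 0.23607 ∈ [0.1, 0.5) ⇒ IN Λ
candidate 3: (m,n)=(-15,17) → π∥ = -15+17·τ ≈ 12.50658, π⊥ = -15+17·τ' ≈ -25.50658 ∉ [0.1, 0.5) ⇒ out
candidate 4: (m,n)=(8,13) → π∥ = 8+13·τ ≈ 29.03444, π⊥ = 8+13·τ' ≈ -0.03444 ∉ [0.1, 0.5) ⇒ out
candidate 5: (m,n)=(-9,8) → π∥ = -9+8·τ ≈ 3.94427, π⊥ = -9+8·τ' ≈ -13.94427 ∉ [0.1, 0.5) ⇒ out

2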